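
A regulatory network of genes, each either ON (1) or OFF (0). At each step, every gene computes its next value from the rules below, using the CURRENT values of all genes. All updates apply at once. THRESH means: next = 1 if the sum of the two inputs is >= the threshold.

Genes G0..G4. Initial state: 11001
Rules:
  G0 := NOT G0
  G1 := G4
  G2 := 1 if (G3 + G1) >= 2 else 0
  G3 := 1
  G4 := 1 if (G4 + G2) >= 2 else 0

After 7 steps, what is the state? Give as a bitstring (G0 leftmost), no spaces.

Step 1: G0=NOT G0=NOT 1=0 G1=G4=1 G2=(0+1>=2)=0 G3=1(const) G4=(1+0>=2)=0 -> 01010
Step 2: G0=NOT G0=NOT 0=1 G1=G4=0 G2=(1+1>=2)=1 G3=1(const) G4=(0+0>=2)=0 -> 10110
Step 3: G0=NOT G0=NOT 1=0 G1=G4=0 G2=(1+0>=2)=0 G3=1(const) G4=(0+1>=2)=0 -> 00010
Step 4: G0=NOT G0=NOT 0=1 G1=G4=0 G2=(1+0>=2)=0 G3=1(const) G4=(0+0>=2)=0 -> 10010
Step 5: G0=NOT G0=NOT 1=0 G1=G4=0 G2=(1+0>=2)=0 G3=1(const) G4=(0+0>=2)=0 -> 00010
Step 6: G0=NOT G0=NOT 0=1 G1=G4=0 G2=(1+0>=2)=0 G3=1(const) G4=(0+0>=2)=0 -> 10010
Step 7: G0=NOT G0=NOT 1=0 G1=G4=0 G2=(1+0>=2)=0 G3=1(const) G4=(0+0>=2)=0 -> 00010

00010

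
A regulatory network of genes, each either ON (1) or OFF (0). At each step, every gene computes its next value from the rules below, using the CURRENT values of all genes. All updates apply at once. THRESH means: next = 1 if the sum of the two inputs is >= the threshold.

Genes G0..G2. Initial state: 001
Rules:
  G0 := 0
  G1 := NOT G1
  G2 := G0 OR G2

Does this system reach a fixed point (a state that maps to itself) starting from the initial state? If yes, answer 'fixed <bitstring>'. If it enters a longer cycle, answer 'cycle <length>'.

Answer: cycle 2

Derivation:
Step 0: 001
Step 1: G0=0(const) G1=NOT G1=NOT 0=1 G2=G0|G2=0|1=1 -> 011
Step 2: G0=0(const) G1=NOT G1=NOT 1=0 G2=G0|G2=0|1=1 -> 001
Cycle of length 2 starting at step 0 -> no fixed point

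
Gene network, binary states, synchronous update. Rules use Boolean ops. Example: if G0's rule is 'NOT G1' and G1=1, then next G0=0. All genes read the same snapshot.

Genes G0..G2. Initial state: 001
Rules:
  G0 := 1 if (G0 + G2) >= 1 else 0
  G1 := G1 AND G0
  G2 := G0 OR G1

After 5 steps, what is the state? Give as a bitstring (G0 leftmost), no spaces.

Step 1: G0=(0+1>=1)=1 G1=G1&G0=0&0=0 G2=G0|G1=0|0=0 -> 100
Step 2: G0=(1+0>=1)=1 G1=G1&G0=0&1=0 G2=G0|G1=1|0=1 -> 101
Step 3: G0=(1+1>=1)=1 G1=G1&G0=0&1=0 G2=G0|G1=1|0=1 -> 101
Step 4: G0=(1+1>=1)=1 G1=G1&G0=0&1=0 G2=G0|G1=1|0=1 -> 101
Step 5: G0=(1+1>=1)=1 G1=G1&G0=0&1=0 G2=G0|G1=1|0=1 -> 101

101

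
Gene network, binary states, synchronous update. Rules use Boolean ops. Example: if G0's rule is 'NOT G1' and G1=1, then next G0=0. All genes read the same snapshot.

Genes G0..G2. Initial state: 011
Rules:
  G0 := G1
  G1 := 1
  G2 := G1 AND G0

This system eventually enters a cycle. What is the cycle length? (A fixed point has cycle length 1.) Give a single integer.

Step 0: 011
Step 1: G0=G1=1 G1=1(const) G2=G1&G0=1&0=0 -> 110
Step 2: G0=G1=1 G1=1(const) G2=G1&G0=1&1=1 -> 111
Step 3: G0=G1=1 G1=1(const) G2=G1&G0=1&1=1 -> 111
State from step 3 equals state from step 2 -> cycle length 1

Answer: 1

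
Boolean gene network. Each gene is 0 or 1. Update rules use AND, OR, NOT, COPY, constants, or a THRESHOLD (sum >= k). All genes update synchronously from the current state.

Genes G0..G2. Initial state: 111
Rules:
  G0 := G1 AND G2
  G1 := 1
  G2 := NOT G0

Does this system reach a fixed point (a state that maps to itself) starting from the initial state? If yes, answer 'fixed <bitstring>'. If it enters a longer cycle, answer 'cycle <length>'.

Step 0: 111
Step 1: G0=G1&G2=1&1=1 G1=1(const) G2=NOT G0=NOT 1=0 -> 110
Step 2: G0=G1&G2=1&0=0 G1=1(const) G2=NOT G0=NOT 1=0 -> 010
Step 3: G0=G1&G2=1&0=0 G1=1(const) G2=NOT G0=NOT 0=1 -> 011
Step 4: G0=G1&G2=1&1=1 G1=1(const) G2=NOT G0=NOT 0=1 -> 111
Cycle of length 4 starting at step 0 -> no fixed point

Answer: cycle 4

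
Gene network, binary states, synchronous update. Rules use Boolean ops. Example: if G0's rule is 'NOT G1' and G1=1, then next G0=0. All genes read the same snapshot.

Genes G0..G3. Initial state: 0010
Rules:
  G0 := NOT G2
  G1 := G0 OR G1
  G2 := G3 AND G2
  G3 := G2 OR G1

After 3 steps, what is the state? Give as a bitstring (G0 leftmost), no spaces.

Step 1: G0=NOT G2=NOT 1=0 G1=G0|G1=0|0=0 G2=G3&G2=0&1=0 G3=G2|G1=1|0=1 -> 0001
Step 2: G0=NOT G2=NOT 0=1 G1=G0|G1=0|0=0 G2=G3&G2=1&0=0 G3=G2|G1=0|0=0 -> 1000
Step 3: G0=NOT G2=NOT 0=1 G1=G0|G1=1|0=1 G2=G3&G2=0&0=0 G3=G2|G1=0|0=0 -> 1100

1100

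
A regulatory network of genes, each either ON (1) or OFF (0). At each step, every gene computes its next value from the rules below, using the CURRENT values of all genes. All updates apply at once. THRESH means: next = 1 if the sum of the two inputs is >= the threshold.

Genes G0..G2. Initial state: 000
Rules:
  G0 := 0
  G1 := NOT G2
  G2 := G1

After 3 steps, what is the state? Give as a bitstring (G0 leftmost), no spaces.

Step 1: G0=0(const) G1=NOT G2=NOT 0=1 G2=G1=0 -> 010
Step 2: G0=0(const) G1=NOT G2=NOT 0=1 G2=G1=1 -> 011
Step 3: G0=0(const) G1=NOT G2=NOT 1=0 G2=G1=1 -> 001

001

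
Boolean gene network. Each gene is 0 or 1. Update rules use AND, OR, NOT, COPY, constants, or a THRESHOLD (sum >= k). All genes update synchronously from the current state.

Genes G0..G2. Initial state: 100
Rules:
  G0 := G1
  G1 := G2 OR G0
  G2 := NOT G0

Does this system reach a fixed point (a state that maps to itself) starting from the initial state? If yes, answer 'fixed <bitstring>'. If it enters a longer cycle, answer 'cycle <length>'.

Answer: cycle 2

Derivation:
Step 0: 100
Step 1: G0=G1=0 G1=G2|G0=0|1=1 G2=NOT G0=NOT 1=0 -> 010
Step 2: G0=G1=1 G1=G2|G0=0|0=0 G2=NOT G0=NOT 0=1 -> 101
Step 3: G0=G1=0 G1=G2|G0=1|1=1 G2=NOT G0=NOT 1=0 -> 010
Cycle of length 2 starting at step 1 -> no fixed point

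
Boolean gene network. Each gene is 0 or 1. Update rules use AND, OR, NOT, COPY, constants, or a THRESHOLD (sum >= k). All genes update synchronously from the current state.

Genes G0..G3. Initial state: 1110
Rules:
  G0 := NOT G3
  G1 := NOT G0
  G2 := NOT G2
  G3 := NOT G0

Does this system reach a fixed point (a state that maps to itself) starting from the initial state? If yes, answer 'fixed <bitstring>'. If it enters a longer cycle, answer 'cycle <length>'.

Step 0: 1110
Step 1: G0=NOT G3=NOT 0=1 G1=NOT G0=NOT 1=0 G2=NOT G2=NOT 1=0 G3=NOT G0=NOT 1=0 -> 1000
Step 2: G0=NOT G3=NOT 0=1 G1=NOT G0=NOT 1=0 G2=NOT G2=NOT 0=1 G3=NOT G0=NOT 1=0 -> 1010
Step 3: G0=NOT G3=NOT 0=1 G1=NOT G0=NOT 1=0 G2=NOT G2=NOT 1=0 G3=NOT G0=NOT 1=0 -> 1000
Cycle of length 2 starting at step 1 -> no fixed point

Answer: cycle 2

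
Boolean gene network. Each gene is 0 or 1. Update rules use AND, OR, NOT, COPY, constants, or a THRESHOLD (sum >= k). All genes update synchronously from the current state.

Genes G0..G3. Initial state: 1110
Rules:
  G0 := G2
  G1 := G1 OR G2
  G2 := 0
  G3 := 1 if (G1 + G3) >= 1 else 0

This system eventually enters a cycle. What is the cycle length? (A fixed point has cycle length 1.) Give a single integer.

Answer: 1

Derivation:
Step 0: 1110
Step 1: G0=G2=1 G1=G1|G2=1|1=1 G2=0(const) G3=(1+0>=1)=1 -> 1101
Step 2: G0=G2=0 G1=G1|G2=1|0=1 G2=0(const) G3=(1+1>=1)=1 -> 0101
Step 3: G0=G2=0 G1=G1|G2=1|0=1 G2=0(const) G3=(1+1>=1)=1 -> 0101
State from step 3 equals state from step 2 -> cycle length 1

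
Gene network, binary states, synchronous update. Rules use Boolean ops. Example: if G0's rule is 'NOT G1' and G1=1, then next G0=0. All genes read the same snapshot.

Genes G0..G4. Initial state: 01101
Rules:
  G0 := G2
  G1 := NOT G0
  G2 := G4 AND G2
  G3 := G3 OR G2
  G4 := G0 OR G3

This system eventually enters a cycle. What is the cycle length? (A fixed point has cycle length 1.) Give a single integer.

Step 0: 01101
Step 1: G0=G2=1 G1=NOT G0=NOT 0=1 G2=G4&G2=1&1=1 G3=G3|G2=0|1=1 G4=G0|G3=0|0=0 -> 11110
Step 2: G0=G2=1 G1=NOT G0=NOT 1=0 G2=G4&G2=0&1=0 G3=G3|G2=1|1=1 G4=G0|G3=1|1=1 -> 10011
Step 3: G0=G2=0 G1=NOT G0=NOT 1=0 G2=G4&G2=1&0=0 G3=G3|G2=1|0=1 G4=G0|G3=1|1=1 -> 00011
Step 4: G0=G2=0 G1=NOT G0=NOT 0=1 G2=G4&G2=1&0=0 G3=G3|G2=1|0=1 G4=G0|G3=0|1=1 -> 01011
Step 5: G0=G2=0 G1=NOT G0=NOT 0=1 G2=G4&G2=1&0=0 G3=G3|G2=1|0=1 G4=G0|G3=0|1=1 -> 01011
State from step 5 equals state from step 4 -> cycle length 1

Answer: 1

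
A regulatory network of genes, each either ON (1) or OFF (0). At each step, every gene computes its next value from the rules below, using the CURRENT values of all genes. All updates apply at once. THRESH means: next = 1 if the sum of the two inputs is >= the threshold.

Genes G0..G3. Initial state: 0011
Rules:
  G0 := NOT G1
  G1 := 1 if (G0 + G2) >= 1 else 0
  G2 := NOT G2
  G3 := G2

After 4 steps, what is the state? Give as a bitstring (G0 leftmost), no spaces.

Step 1: G0=NOT G1=NOT 0=1 G1=(0+1>=1)=1 G2=NOT G2=NOT 1=0 G3=G2=1 -> 1101
Step 2: G0=NOT G1=NOT 1=0 G1=(1+0>=1)=1 G2=NOT G2=NOT 0=1 G3=G2=0 -> 0110
Step 3: G0=NOT G1=NOT 1=0 G1=(0+1>=1)=1 G2=NOT G2=NOT 1=0 G3=G2=1 -> 0101
Step 4: G0=NOT G1=NOT 1=0 G1=(0+0>=1)=0 G2=NOT G2=NOT 0=1 G3=G2=0 -> 0010

0010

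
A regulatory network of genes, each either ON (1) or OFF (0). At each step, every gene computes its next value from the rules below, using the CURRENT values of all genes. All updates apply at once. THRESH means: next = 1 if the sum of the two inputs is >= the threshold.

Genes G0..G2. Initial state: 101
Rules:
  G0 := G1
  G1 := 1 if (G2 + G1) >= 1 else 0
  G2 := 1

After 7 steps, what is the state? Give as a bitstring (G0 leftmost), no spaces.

Step 1: G0=G1=0 G1=(1+0>=1)=1 G2=1(const) -> 011
Step 2: G0=G1=1 G1=(1+1>=1)=1 G2=1(const) -> 111
Step 3: G0=G1=1 G1=(1+1>=1)=1 G2=1(const) -> 111
Step 4: G0=G1=1 G1=(1+1>=1)=1 G2=1(const) -> 111
Step 5: G0=G1=1 G1=(1+1>=1)=1 G2=1(const) -> 111
Step 6: G0=G1=1 G1=(1+1>=1)=1 G2=1(const) -> 111
Step 7: G0=G1=1 G1=(1+1>=1)=1 G2=1(const) -> 111

111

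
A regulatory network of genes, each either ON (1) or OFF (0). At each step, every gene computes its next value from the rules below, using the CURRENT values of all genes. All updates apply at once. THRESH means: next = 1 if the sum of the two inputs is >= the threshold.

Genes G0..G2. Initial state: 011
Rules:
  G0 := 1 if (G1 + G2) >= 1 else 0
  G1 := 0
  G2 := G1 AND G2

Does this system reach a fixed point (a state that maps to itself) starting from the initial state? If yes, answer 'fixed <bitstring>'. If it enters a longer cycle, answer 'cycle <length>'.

Answer: fixed 000

Derivation:
Step 0: 011
Step 1: G0=(1+1>=1)=1 G1=0(const) G2=G1&G2=1&1=1 -> 101
Step 2: G0=(0+1>=1)=1 G1=0(const) G2=G1&G2=0&1=0 -> 100
Step 3: G0=(0+0>=1)=0 G1=0(const) G2=G1&G2=0&0=0 -> 000
Step 4: G0=(0+0>=1)=0 G1=0(const) G2=G1&G2=0&0=0 -> 000
Fixed point reached at step 3: 000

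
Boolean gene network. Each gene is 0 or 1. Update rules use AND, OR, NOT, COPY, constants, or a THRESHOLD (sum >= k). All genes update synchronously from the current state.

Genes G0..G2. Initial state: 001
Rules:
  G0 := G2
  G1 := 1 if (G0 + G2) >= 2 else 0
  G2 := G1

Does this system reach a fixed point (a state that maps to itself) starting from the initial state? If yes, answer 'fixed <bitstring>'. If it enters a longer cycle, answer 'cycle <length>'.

Answer: fixed 000

Derivation:
Step 0: 001
Step 1: G0=G2=1 G1=(0+1>=2)=0 G2=G1=0 -> 100
Step 2: G0=G2=0 G1=(1+0>=2)=0 G2=G1=0 -> 000
Step 3: G0=G2=0 G1=(0+0>=2)=0 G2=G1=0 -> 000
Fixed point reached at step 2: 000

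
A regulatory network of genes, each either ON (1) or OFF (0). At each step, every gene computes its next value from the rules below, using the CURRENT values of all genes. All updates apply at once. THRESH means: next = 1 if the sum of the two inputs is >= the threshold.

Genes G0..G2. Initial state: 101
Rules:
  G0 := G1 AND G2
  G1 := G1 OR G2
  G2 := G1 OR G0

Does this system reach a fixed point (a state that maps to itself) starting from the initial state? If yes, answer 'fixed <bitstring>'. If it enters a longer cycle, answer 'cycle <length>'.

Answer: fixed 111

Derivation:
Step 0: 101
Step 1: G0=G1&G2=0&1=0 G1=G1|G2=0|1=1 G2=G1|G0=0|1=1 -> 011
Step 2: G0=G1&G2=1&1=1 G1=G1|G2=1|1=1 G2=G1|G0=1|0=1 -> 111
Step 3: G0=G1&G2=1&1=1 G1=G1|G2=1|1=1 G2=G1|G0=1|1=1 -> 111
Fixed point reached at step 2: 111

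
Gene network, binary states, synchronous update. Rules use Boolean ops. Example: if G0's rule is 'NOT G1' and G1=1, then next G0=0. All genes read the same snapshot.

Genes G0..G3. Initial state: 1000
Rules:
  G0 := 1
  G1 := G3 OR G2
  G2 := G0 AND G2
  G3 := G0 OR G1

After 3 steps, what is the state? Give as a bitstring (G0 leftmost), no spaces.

Step 1: G0=1(const) G1=G3|G2=0|0=0 G2=G0&G2=1&0=0 G3=G0|G1=1|0=1 -> 1001
Step 2: G0=1(const) G1=G3|G2=1|0=1 G2=G0&G2=1&0=0 G3=G0|G1=1|0=1 -> 1101
Step 3: G0=1(const) G1=G3|G2=1|0=1 G2=G0&G2=1&0=0 G3=G0|G1=1|1=1 -> 1101

1101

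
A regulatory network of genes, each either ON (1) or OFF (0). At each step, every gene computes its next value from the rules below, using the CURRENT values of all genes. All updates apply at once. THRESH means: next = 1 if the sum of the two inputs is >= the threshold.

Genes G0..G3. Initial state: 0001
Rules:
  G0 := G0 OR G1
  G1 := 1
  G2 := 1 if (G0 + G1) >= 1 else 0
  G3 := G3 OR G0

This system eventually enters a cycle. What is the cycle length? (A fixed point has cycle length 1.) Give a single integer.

Answer: 1

Derivation:
Step 0: 0001
Step 1: G0=G0|G1=0|0=0 G1=1(const) G2=(0+0>=1)=0 G3=G3|G0=1|0=1 -> 0101
Step 2: G0=G0|G1=0|1=1 G1=1(const) G2=(0+1>=1)=1 G3=G3|G0=1|0=1 -> 1111
Step 3: G0=G0|G1=1|1=1 G1=1(const) G2=(1+1>=1)=1 G3=G3|G0=1|1=1 -> 1111
State from step 3 equals state from step 2 -> cycle length 1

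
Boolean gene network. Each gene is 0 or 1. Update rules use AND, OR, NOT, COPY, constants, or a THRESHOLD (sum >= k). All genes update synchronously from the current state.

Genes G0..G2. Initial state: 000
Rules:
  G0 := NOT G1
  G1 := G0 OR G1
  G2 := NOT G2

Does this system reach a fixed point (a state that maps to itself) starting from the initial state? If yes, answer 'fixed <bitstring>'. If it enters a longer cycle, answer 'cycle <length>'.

Step 0: 000
Step 1: G0=NOT G1=NOT 0=1 G1=G0|G1=0|0=0 G2=NOT G2=NOT 0=1 -> 101
Step 2: G0=NOT G1=NOT 0=1 G1=G0|G1=1|0=1 G2=NOT G2=NOT 1=0 -> 110
Step 3: G0=NOT G1=NOT 1=0 G1=G0|G1=1|1=1 G2=NOT G2=NOT 0=1 -> 011
Step 4: G0=NOT G1=NOT 1=0 G1=G0|G1=0|1=1 G2=NOT G2=NOT 1=0 -> 010
Step 5: G0=NOT G1=NOT 1=0 G1=G0|G1=0|1=1 G2=NOT G2=NOT 0=1 -> 011
Cycle of length 2 starting at step 3 -> no fixed point

Answer: cycle 2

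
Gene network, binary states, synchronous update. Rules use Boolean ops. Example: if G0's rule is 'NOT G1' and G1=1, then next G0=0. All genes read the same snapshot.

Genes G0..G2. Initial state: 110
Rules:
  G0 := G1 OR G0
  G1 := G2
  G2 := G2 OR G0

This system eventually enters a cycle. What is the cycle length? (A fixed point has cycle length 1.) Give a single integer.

Step 0: 110
Step 1: G0=G1|G0=1|1=1 G1=G2=0 G2=G2|G0=0|1=1 -> 101
Step 2: G0=G1|G0=0|1=1 G1=G2=1 G2=G2|G0=1|1=1 -> 111
Step 3: G0=G1|G0=1|1=1 G1=G2=1 G2=G2|G0=1|1=1 -> 111
State from step 3 equals state from step 2 -> cycle length 1

Answer: 1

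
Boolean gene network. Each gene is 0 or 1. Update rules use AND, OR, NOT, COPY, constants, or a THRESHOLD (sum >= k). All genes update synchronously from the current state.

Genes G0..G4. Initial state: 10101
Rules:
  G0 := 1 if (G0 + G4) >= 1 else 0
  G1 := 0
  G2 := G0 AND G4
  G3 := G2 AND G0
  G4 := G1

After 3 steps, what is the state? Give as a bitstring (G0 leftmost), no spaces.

Step 1: G0=(1+1>=1)=1 G1=0(const) G2=G0&G4=1&1=1 G3=G2&G0=1&1=1 G4=G1=0 -> 10110
Step 2: G0=(1+0>=1)=1 G1=0(const) G2=G0&G4=1&0=0 G3=G2&G0=1&1=1 G4=G1=0 -> 10010
Step 3: G0=(1+0>=1)=1 G1=0(const) G2=G0&G4=1&0=0 G3=G2&G0=0&1=0 G4=G1=0 -> 10000

10000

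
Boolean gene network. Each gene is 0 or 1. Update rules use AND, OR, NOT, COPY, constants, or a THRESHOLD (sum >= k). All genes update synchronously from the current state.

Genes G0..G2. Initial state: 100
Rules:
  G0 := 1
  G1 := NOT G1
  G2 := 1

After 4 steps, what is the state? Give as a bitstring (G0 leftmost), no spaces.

Step 1: G0=1(const) G1=NOT G1=NOT 0=1 G2=1(const) -> 111
Step 2: G0=1(const) G1=NOT G1=NOT 1=0 G2=1(const) -> 101
Step 3: G0=1(const) G1=NOT G1=NOT 0=1 G2=1(const) -> 111
Step 4: G0=1(const) G1=NOT G1=NOT 1=0 G2=1(const) -> 101

101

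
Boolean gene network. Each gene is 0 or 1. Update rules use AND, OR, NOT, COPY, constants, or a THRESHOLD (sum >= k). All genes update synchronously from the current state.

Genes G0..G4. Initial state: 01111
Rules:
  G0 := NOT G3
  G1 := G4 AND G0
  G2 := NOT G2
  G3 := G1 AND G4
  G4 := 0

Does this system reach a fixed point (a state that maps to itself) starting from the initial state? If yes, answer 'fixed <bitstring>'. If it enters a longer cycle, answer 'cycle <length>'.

Step 0: 01111
Step 1: G0=NOT G3=NOT 1=0 G1=G4&G0=1&0=0 G2=NOT G2=NOT 1=0 G3=G1&G4=1&1=1 G4=0(const) -> 00010
Step 2: G0=NOT G3=NOT 1=0 G1=G4&G0=0&0=0 G2=NOT G2=NOT 0=1 G3=G1&G4=0&0=0 G4=0(const) -> 00100
Step 3: G0=NOT G3=NOT 0=1 G1=G4&G0=0&0=0 G2=NOT G2=NOT 1=0 G3=G1&G4=0&0=0 G4=0(const) -> 10000
Step 4: G0=NOT G3=NOT 0=1 G1=G4&G0=0&1=0 G2=NOT G2=NOT 0=1 G3=G1&G4=0&0=0 G4=0(const) -> 10100
Step 5: G0=NOT G3=NOT 0=1 G1=G4&G0=0&1=0 G2=NOT G2=NOT 1=0 G3=G1&G4=0&0=0 G4=0(const) -> 10000
Cycle of length 2 starting at step 3 -> no fixed point

Answer: cycle 2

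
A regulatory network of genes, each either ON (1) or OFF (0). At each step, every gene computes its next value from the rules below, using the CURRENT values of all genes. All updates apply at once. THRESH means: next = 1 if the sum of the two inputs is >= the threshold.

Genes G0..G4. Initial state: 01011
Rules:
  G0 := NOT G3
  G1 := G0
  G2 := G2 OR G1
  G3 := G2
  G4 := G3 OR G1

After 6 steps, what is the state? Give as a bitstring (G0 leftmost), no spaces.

Step 1: G0=NOT G3=NOT 1=0 G1=G0=0 G2=G2|G1=0|1=1 G3=G2=0 G4=G3|G1=1|1=1 -> 00101
Step 2: G0=NOT G3=NOT 0=1 G1=G0=0 G2=G2|G1=1|0=1 G3=G2=1 G4=G3|G1=0|0=0 -> 10110
Step 3: G0=NOT G3=NOT 1=0 G1=G0=1 G2=G2|G1=1|0=1 G3=G2=1 G4=G3|G1=1|0=1 -> 01111
Step 4: G0=NOT G3=NOT 1=0 G1=G0=0 G2=G2|G1=1|1=1 G3=G2=1 G4=G3|G1=1|1=1 -> 00111
Step 5: G0=NOT G3=NOT 1=0 G1=G0=0 G2=G2|G1=1|0=1 G3=G2=1 G4=G3|G1=1|0=1 -> 00111
Step 6: G0=NOT G3=NOT 1=0 G1=G0=0 G2=G2|G1=1|0=1 G3=G2=1 G4=G3|G1=1|0=1 -> 00111

00111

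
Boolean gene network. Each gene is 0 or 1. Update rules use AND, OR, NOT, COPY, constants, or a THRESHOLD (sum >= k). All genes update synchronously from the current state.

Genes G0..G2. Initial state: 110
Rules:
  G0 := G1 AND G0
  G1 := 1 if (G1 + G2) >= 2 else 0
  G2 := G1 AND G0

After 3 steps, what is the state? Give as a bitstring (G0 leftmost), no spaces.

Step 1: G0=G1&G0=1&1=1 G1=(1+0>=2)=0 G2=G1&G0=1&1=1 -> 101
Step 2: G0=G1&G0=0&1=0 G1=(0+1>=2)=0 G2=G1&G0=0&1=0 -> 000
Step 3: G0=G1&G0=0&0=0 G1=(0+0>=2)=0 G2=G1&G0=0&0=0 -> 000

000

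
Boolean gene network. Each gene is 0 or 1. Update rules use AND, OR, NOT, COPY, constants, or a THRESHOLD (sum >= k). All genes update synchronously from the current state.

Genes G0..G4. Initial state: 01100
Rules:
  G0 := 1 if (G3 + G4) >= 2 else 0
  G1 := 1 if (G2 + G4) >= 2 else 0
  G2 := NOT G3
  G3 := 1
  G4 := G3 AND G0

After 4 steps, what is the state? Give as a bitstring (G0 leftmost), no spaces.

Step 1: G0=(0+0>=2)=0 G1=(1+0>=2)=0 G2=NOT G3=NOT 0=1 G3=1(const) G4=G3&G0=0&0=0 -> 00110
Step 2: G0=(1+0>=2)=0 G1=(1+0>=2)=0 G2=NOT G3=NOT 1=0 G3=1(const) G4=G3&G0=1&0=0 -> 00010
Step 3: G0=(1+0>=2)=0 G1=(0+0>=2)=0 G2=NOT G3=NOT 1=0 G3=1(const) G4=G3&G0=1&0=0 -> 00010
Step 4: G0=(1+0>=2)=0 G1=(0+0>=2)=0 G2=NOT G3=NOT 1=0 G3=1(const) G4=G3&G0=1&0=0 -> 00010

00010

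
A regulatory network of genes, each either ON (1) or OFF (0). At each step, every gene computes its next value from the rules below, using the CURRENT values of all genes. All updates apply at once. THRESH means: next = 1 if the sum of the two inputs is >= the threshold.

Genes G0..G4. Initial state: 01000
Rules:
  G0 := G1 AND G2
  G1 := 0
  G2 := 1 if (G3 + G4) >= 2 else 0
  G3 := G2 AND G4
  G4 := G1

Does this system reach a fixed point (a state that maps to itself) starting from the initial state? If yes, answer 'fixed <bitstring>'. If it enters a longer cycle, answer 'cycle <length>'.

Step 0: 01000
Step 1: G0=G1&G2=1&0=0 G1=0(const) G2=(0+0>=2)=0 G3=G2&G4=0&0=0 G4=G1=1 -> 00001
Step 2: G0=G1&G2=0&0=0 G1=0(const) G2=(0+1>=2)=0 G3=G2&G4=0&1=0 G4=G1=0 -> 00000
Step 3: G0=G1&G2=0&0=0 G1=0(const) G2=(0+0>=2)=0 G3=G2&G4=0&0=0 G4=G1=0 -> 00000
Fixed point reached at step 2: 00000

Answer: fixed 00000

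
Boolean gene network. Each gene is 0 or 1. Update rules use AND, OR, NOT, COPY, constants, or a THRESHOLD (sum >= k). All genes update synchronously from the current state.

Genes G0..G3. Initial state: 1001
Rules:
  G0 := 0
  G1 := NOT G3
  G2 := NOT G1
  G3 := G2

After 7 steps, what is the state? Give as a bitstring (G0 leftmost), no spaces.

Step 1: G0=0(const) G1=NOT G3=NOT 1=0 G2=NOT G1=NOT 0=1 G3=G2=0 -> 0010
Step 2: G0=0(const) G1=NOT G3=NOT 0=1 G2=NOT G1=NOT 0=1 G3=G2=1 -> 0111
Step 3: G0=0(const) G1=NOT G3=NOT 1=0 G2=NOT G1=NOT 1=0 G3=G2=1 -> 0001
Step 4: G0=0(const) G1=NOT G3=NOT 1=0 G2=NOT G1=NOT 0=1 G3=G2=0 -> 0010
Step 5: G0=0(const) G1=NOT G3=NOT 0=1 G2=NOT G1=NOT 0=1 G3=G2=1 -> 0111
Step 6: G0=0(const) G1=NOT G3=NOT 1=0 G2=NOT G1=NOT 1=0 G3=G2=1 -> 0001
Step 7: G0=0(const) G1=NOT G3=NOT 1=0 G2=NOT G1=NOT 0=1 G3=G2=0 -> 0010

0010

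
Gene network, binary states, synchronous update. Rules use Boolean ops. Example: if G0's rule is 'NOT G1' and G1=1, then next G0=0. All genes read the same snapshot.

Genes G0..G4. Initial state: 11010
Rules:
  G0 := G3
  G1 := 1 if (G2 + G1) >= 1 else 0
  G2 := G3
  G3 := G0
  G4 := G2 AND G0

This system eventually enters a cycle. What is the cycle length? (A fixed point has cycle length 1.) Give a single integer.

Step 0: 11010
Step 1: G0=G3=1 G1=(0+1>=1)=1 G2=G3=1 G3=G0=1 G4=G2&G0=0&1=0 -> 11110
Step 2: G0=G3=1 G1=(1+1>=1)=1 G2=G3=1 G3=G0=1 G4=G2&G0=1&1=1 -> 11111
Step 3: G0=G3=1 G1=(1+1>=1)=1 G2=G3=1 G3=G0=1 G4=G2&G0=1&1=1 -> 11111
State from step 3 equals state from step 2 -> cycle length 1

Answer: 1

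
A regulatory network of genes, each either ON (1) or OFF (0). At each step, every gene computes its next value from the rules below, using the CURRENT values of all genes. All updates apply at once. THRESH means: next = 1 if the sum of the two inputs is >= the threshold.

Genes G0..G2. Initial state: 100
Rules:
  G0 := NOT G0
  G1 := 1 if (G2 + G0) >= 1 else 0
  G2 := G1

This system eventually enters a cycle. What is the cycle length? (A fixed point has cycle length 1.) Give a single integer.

Answer: 2

Derivation:
Step 0: 100
Step 1: G0=NOT G0=NOT 1=0 G1=(0+1>=1)=1 G2=G1=0 -> 010
Step 2: G0=NOT G0=NOT 0=1 G1=(0+0>=1)=0 G2=G1=1 -> 101
Step 3: G0=NOT G0=NOT 1=0 G1=(1+1>=1)=1 G2=G1=0 -> 010
State from step 3 equals state from step 1 -> cycle length 2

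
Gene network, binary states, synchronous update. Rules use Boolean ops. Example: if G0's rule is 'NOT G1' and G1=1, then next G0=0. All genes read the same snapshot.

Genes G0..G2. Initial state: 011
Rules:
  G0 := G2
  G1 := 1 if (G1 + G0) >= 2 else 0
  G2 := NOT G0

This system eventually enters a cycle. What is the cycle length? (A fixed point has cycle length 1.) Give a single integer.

Answer: 4

Derivation:
Step 0: 011
Step 1: G0=G2=1 G1=(1+0>=2)=0 G2=NOT G0=NOT 0=1 -> 101
Step 2: G0=G2=1 G1=(0+1>=2)=0 G2=NOT G0=NOT 1=0 -> 100
Step 3: G0=G2=0 G1=(0+1>=2)=0 G2=NOT G0=NOT 1=0 -> 000
Step 4: G0=G2=0 G1=(0+0>=2)=0 G2=NOT G0=NOT 0=1 -> 001
Step 5: G0=G2=1 G1=(0+0>=2)=0 G2=NOT G0=NOT 0=1 -> 101
State from step 5 equals state from step 1 -> cycle length 4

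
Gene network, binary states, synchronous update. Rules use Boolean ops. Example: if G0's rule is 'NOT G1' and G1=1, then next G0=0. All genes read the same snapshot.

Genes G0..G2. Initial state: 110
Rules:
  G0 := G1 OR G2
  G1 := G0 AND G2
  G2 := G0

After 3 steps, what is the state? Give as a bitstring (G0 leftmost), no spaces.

Step 1: G0=G1|G2=1|0=1 G1=G0&G2=1&0=0 G2=G0=1 -> 101
Step 2: G0=G1|G2=0|1=1 G1=G0&G2=1&1=1 G2=G0=1 -> 111
Step 3: G0=G1|G2=1|1=1 G1=G0&G2=1&1=1 G2=G0=1 -> 111

111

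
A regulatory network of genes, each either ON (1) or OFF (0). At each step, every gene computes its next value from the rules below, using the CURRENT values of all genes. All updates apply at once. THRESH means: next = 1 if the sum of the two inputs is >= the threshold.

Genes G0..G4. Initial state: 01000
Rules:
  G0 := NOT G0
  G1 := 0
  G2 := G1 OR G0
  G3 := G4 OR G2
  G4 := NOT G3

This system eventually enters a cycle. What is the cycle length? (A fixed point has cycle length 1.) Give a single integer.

Answer: 4

Derivation:
Step 0: 01000
Step 1: G0=NOT G0=NOT 0=1 G1=0(const) G2=G1|G0=1|0=1 G3=G4|G2=0|0=0 G4=NOT G3=NOT 0=1 -> 10101
Step 2: G0=NOT G0=NOT 1=0 G1=0(const) G2=G1|G0=0|1=1 G3=G4|G2=1|1=1 G4=NOT G3=NOT 0=1 -> 00111
Step 3: G0=NOT G0=NOT 0=1 G1=0(const) G2=G1|G0=0|0=0 G3=G4|G2=1|1=1 G4=NOT G3=NOT 1=0 -> 10010
Step 4: G0=NOT G0=NOT 1=0 G1=0(const) G2=G1|G0=0|1=1 G3=G4|G2=0|0=0 G4=NOT G3=NOT 1=0 -> 00100
Step 5: G0=NOT G0=NOT 0=1 G1=0(const) G2=G1|G0=0|0=0 G3=G4|G2=0|1=1 G4=NOT G3=NOT 0=1 -> 10011
Step 6: G0=NOT G0=NOT 1=0 G1=0(const) G2=G1|G0=0|1=1 G3=G4|G2=1|0=1 G4=NOT G3=NOT 1=0 -> 00110
Step 7: G0=NOT G0=NOT 0=1 G1=0(const) G2=G1|G0=0|0=0 G3=G4|G2=0|1=1 G4=NOT G3=NOT 1=0 -> 10010
State from step 7 equals state from step 3 -> cycle length 4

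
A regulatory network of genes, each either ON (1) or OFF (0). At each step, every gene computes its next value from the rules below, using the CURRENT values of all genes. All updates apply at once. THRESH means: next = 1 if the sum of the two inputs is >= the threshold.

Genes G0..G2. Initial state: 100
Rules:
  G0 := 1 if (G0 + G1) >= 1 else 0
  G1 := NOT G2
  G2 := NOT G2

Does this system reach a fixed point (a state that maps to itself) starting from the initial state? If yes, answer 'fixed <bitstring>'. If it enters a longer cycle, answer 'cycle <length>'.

Answer: cycle 2

Derivation:
Step 0: 100
Step 1: G0=(1+0>=1)=1 G1=NOT G2=NOT 0=1 G2=NOT G2=NOT 0=1 -> 111
Step 2: G0=(1+1>=1)=1 G1=NOT G2=NOT 1=0 G2=NOT G2=NOT 1=0 -> 100
Cycle of length 2 starting at step 0 -> no fixed point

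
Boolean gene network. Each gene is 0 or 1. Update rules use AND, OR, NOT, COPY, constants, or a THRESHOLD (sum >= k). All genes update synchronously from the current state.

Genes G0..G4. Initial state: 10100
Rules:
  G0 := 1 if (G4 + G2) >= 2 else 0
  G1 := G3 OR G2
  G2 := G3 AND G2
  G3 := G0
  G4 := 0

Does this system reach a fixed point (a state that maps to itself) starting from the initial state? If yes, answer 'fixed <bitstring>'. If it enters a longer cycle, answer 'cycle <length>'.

Step 0: 10100
Step 1: G0=(0+1>=2)=0 G1=G3|G2=0|1=1 G2=G3&G2=0&1=0 G3=G0=1 G4=0(const) -> 01010
Step 2: G0=(0+0>=2)=0 G1=G3|G2=1|0=1 G2=G3&G2=1&0=0 G3=G0=0 G4=0(const) -> 01000
Step 3: G0=(0+0>=2)=0 G1=G3|G2=0|0=0 G2=G3&G2=0&0=0 G3=G0=0 G4=0(const) -> 00000
Step 4: G0=(0+0>=2)=0 G1=G3|G2=0|0=0 G2=G3&G2=0&0=0 G3=G0=0 G4=0(const) -> 00000
Fixed point reached at step 3: 00000

Answer: fixed 00000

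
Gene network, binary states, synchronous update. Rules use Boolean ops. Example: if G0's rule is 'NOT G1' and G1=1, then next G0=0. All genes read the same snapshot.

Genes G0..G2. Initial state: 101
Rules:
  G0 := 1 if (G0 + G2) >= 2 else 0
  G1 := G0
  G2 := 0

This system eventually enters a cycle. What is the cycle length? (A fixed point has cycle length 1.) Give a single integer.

Answer: 1

Derivation:
Step 0: 101
Step 1: G0=(1+1>=2)=1 G1=G0=1 G2=0(const) -> 110
Step 2: G0=(1+0>=2)=0 G1=G0=1 G2=0(const) -> 010
Step 3: G0=(0+0>=2)=0 G1=G0=0 G2=0(const) -> 000
Step 4: G0=(0+0>=2)=0 G1=G0=0 G2=0(const) -> 000
State from step 4 equals state from step 3 -> cycle length 1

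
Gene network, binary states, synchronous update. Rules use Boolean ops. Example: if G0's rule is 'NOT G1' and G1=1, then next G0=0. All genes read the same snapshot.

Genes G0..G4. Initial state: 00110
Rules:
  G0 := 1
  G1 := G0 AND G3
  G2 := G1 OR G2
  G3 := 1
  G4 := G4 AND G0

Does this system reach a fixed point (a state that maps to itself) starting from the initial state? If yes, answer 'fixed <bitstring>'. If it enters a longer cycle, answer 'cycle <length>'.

Answer: fixed 11110

Derivation:
Step 0: 00110
Step 1: G0=1(const) G1=G0&G3=0&1=0 G2=G1|G2=0|1=1 G3=1(const) G4=G4&G0=0&0=0 -> 10110
Step 2: G0=1(const) G1=G0&G3=1&1=1 G2=G1|G2=0|1=1 G3=1(const) G4=G4&G0=0&1=0 -> 11110
Step 3: G0=1(const) G1=G0&G3=1&1=1 G2=G1|G2=1|1=1 G3=1(const) G4=G4&G0=0&1=0 -> 11110
Fixed point reached at step 2: 11110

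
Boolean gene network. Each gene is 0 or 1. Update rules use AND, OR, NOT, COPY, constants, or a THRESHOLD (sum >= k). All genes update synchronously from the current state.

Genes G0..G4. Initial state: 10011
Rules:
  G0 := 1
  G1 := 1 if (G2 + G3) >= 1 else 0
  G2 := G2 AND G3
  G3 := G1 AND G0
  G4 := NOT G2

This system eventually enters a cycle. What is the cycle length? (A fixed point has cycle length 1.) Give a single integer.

Step 0: 10011
Step 1: G0=1(const) G1=(0+1>=1)=1 G2=G2&G3=0&1=0 G3=G1&G0=0&1=0 G4=NOT G2=NOT 0=1 -> 11001
Step 2: G0=1(const) G1=(0+0>=1)=0 G2=G2&G3=0&0=0 G3=G1&G0=1&1=1 G4=NOT G2=NOT 0=1 -> 10011
State from step 2 equals state from step 0 -> cycle length 2

Answer: 2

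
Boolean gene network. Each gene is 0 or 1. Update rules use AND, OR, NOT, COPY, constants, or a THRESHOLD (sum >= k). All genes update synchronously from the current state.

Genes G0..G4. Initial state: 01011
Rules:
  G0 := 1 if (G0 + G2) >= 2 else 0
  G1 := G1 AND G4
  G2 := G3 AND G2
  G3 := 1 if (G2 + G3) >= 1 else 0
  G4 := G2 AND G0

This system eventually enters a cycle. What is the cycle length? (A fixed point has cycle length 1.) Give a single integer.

Answer: 1

Derivation:
Step 0: 01011
Step 1: G0=(0+0>=2)=0 G1=G1&G4=1&1=1 G2=G3&G2=1&0=0 G3=(0+1>=1)=1 G4=G2&G0=0&0=0 -> 01010
Step 2: G0=(0+0>=2)=0 G1=G1&G4=1&0=0 G2=G3&G2=1&0=0 G3=(0+1>=1)=1 G4=G2&G0=0&0=0 -> 00010
Step 3: G0=(0+0>=2)=0 G1=G1&G4=0&0=0 G2=G3&G2=1&0=0 G3=(0+1>=1)=1 G4=G2&G0=0&0=0 -> 00010
State from step 3 equals state from step 2 -> cycle length 1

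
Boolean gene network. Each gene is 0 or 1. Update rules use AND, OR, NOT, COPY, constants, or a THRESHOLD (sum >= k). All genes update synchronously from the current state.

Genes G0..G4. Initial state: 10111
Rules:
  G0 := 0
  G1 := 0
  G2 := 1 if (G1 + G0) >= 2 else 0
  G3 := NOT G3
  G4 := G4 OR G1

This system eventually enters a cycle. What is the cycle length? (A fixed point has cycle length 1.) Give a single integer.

Step 0: 10111
Step 1: G0=0(const) G1=0(const) G2=(0+1>=2)=0 G3=NOT G3=NOT 1=0 G4=G4|G1=1|0=1 -> 00001
Step 2: G0=0(const) G1=0(const) G2=(0+0>=2)=0 G3=NOT G3=NOT 0=1 G4=G4|G1=1|0=1 -> 00011
Step 3: G0=0(const) G1=0(const) G2=(0+0>=2)=0 G3=NOT G3=NOT 1=0 G4=G4|G1=1|0=1 -> 00001
State from step 3 equals state from step 1 -> cycle length 2

Answer: 2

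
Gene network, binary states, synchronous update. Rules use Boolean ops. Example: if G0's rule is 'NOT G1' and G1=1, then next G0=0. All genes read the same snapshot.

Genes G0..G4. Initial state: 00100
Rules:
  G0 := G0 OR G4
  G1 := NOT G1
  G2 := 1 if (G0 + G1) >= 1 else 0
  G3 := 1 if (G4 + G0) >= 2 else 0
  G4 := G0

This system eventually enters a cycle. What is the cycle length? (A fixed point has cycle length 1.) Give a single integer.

Answer: 2

Derivation:
Step 0: 00100
Step 1: G0=G0|G4=0|0=0 G1=NOT G1=NOT 0=1 G2=(0+0>=1)=0 G3=(0+0>=2)=0 G4=G0=0 -> 01000
Step 2: G0=G0|G4=0|0=0 G1=NOT G1=NOT 1=0 G2=(0+1>=1)=1 G3=(0+0>=2)=0 G4=G0=0 -> 00100
State from step 2 equals state from step 0 -> cycle length 2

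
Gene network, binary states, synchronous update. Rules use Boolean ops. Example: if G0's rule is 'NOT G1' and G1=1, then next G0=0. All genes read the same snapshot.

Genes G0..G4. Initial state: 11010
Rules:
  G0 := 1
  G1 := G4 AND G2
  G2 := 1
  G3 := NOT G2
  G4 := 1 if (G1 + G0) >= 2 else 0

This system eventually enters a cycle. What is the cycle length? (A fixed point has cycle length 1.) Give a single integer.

Step 0: 11010
Step 1: G0=1(const) G1=G4&G2=0&0=0 G2=1(const) G3=NOT G2=NOT 0=1 G4=(1+1>=2)=1 -> 10111
Step 2: G0=1(const) G1=G4&G2=1&1=1 G2=1(const) G3=NOT G2=NOT 1=0 G4=(0+1>=2)=0 -> 11100
Step 3: G0=1(const) G1=G4&G2=0&1=0 G2=1(const) G3=NOT G2=NOT 1=0 G4=(1+1>=2)=1 -> 10101
Step 4: G0=1(const) G1=G4&G2=1&1=1 G2=1(const) G3=NOT G2=NOT 1=0 G4=(0+1>=2)=0 -> 11100
State from step 4 equals state from step 2 -> cycle length 2

Answer: 2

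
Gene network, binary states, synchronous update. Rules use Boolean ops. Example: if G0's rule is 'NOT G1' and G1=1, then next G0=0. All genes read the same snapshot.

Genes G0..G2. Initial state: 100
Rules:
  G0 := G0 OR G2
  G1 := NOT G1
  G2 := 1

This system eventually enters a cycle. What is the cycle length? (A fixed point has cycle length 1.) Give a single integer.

Answer: 2

Derivation:
Step 0: 100
Step 1: G0=G0|G2=1|0=1 G1=NOT G1=NOT 0=1 G2=1(const) -> 111
Step 2: G0=G0|G2=1|1=1 G1=NOT G1=NOT 1=0 G2=1(const) -> 101
Step 3: G0=G0|G2=1|1=1 G1=NOT G1=NOT 0=1 G2=1(const) -> 111
State from step 3 equals state from step 1 -> cycle length 2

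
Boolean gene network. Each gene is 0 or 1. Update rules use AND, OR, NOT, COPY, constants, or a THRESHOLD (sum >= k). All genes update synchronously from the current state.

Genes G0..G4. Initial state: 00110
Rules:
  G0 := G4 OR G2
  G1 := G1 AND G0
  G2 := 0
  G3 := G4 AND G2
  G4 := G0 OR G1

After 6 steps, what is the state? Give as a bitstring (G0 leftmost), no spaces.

Step 1: G0=G4|G2=0|1=1 G1=G1&G0=0&0=0 G2=0(const) G3=G4&G2=0&1=0 G4=G0|G1=0|0=0 -> 10000
Step 2: G0=G4|G2=0|0=0 G1=G1&G0=0&1=0 G2=0(const) G3=G4&G2=0&0=0 G4=G0|G1=1|0=1 -> 00001
Step 3: G0=G4|G2=1|0=1 G1=G1&G0=0&0=0 G2=0(const) G3=G4&G2=1&0=0 G4=G0|G1=0|0=0 -> 10000
Step 4: G0=G4|G2=0|0=0 G1=G1&G0=0&1=0 G2=0(const) G3=G4&G2=0&0=0 G4=G0|G1=1|0=1 -> 00001
Step 5: G0=G4|G2=1|0=1 G1=G1&G0=0&0=0 G2=0(const) G3=G4&G2=1&0=0 G4=G0|G1=0|0=0 -> 10000
Step 6: G0=G4|G2=0|0=0 G1=G1&G0=0&1=0 G2=0(const) G3=G4&G2=0&0=0 G4=G0|G1=1|0=1 -> 00001

00001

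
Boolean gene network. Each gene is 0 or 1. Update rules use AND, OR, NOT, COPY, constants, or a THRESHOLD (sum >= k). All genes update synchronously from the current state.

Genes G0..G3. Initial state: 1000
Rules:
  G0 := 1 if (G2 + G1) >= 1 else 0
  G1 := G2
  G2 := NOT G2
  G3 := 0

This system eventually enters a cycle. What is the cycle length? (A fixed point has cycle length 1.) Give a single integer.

Step 0: 1000
Step 1: G0=(0+0>=1)=0 G1=G2=0 G2=NOT G2=NOT 0=1 G3=0(const) -> 0010
Step 2: G0=(1+0>=1)=1 G1=G2=1 G2=NOT G2=NOT 1=0 G3=0(const) -> 1100
Step 3: G0=(0+1>=1)=1 G1=G2=0 G2=NOT G2=NOT 0=1 G3=0(const) -> 1010
Step 4: G0=(1+0>=1)=1 G1=G2=1 G2=NOT G2=NOT 1=0 G3=0(const) -> 1100
State from step 4 equals state from step 2 -> cycle length 2

Answer: 2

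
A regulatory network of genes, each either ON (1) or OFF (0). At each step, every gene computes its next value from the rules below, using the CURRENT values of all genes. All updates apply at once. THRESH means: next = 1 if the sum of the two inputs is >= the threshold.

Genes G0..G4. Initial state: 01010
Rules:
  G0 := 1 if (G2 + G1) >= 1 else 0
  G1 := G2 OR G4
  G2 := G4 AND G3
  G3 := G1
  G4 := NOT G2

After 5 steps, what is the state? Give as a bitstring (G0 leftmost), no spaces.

Step 1: G0=(0+1>=1)=1 G1=G2|G4=0|0=0 G2=G4&G3=0&1=0 G3=G1=1 G4=NOT G2=NOT 0=1 -> 10011
Step 2: G0=(0+0>=1)=0 G1=G2|G4=0|1=1 G2=G4&G3=1&1=1 G3=G1=0 G4=NOT G2=NOT 0=1 -> 01101
Step 3: G0=(1+1>=1)=1 G1=G2|G4=1|1=1 G2=G4&G3=1&0=0 G3=G1=1 G4=NOT G2=NOT 1=0 -> 11010
Step 4: G0=(0+1>=1)=1 G1=G2|G4=0|0=0 G2=G4&G3=0&1=0 G3=G1=1 G4=NOT G2=NOT 0=1 -> 10011
Step 5: G0=(0+0>=1)=0 G1=G2|G4=0|1=1 G2=G4&G3=1&1=1 G3=G1=0 G4=NOT G2=NOT 0=1 -> 01101

01101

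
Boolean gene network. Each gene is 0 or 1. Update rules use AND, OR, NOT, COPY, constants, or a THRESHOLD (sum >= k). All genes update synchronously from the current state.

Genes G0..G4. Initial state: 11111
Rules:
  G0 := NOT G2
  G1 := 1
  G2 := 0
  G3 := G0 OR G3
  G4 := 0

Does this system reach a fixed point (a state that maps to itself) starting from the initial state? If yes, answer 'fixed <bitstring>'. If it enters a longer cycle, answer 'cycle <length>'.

Step 0: 11111
Step 1: G0=NOT G2=NOT 1=0 G1=1(const) G2=0(const) G3=G0|G3=1|1=1 G4=0(const) -> 01010
Step 2: G0=NOT G2=NOT 0=1 G1=1(const) G2=0(const) G3=G0|G3=0|1=1 G4=0(const) -> 11010
Step 3: G0=NOT G2=NOT 0=1 G1=1(const) G2=0(const) G3=G0|G3=1|1=1 G4=0(const) -> 11010
Fixed point reached at step 2: 11010

Answer: fixed 11010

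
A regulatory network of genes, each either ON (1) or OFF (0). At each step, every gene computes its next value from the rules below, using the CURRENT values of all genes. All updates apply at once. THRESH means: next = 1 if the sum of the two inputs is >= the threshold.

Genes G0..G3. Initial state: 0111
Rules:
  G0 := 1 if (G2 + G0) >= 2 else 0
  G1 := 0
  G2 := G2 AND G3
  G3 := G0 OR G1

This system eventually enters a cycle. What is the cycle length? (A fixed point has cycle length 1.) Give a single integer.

Answer: 1

Derivation:
Step 0: 0111
Step 1: G0=(1+0>=2)=0 G1=0(const) G2=G2&G3=1&1=1 G3=G0|G1=0|1=1 -> 0011
Step 2: G0=(1+0>=2)=0 G1=0(const) G2=G2&G3=1&1=1 G3=G0|G1=0|0=0 -> 0010
Step 3: G0=(1+0>=2)=0 G1=0(const) G2=G2&G3=1&0=0 G3=G0|G1=0|0=0 -> 0000
Step 4: G0=(0+0>=2)=0 G1=0(const) G2=G2&G3=0&0=0 G3=G0|G1=0|0=0 -> 0000
State from step 4 equals state from step 3 -> cycle length 1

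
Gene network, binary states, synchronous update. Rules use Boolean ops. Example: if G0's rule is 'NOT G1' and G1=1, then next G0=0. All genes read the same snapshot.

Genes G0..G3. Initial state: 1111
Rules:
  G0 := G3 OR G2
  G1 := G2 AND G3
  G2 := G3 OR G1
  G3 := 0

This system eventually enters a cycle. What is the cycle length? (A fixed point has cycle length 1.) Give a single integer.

Answer: 1

Derivation:
Step 0: 1111
Step 1: G0=G3|G2=1|1=1 G1=G2&G3=1&1=1 G2=G3|G1=1|1=1 G3=0(const) -> 1110
Step 2: G0=G3|G2=0|1=1 G1=G2&G3=1&0=0 G2=G3|G1=0|1=1 G3=0(const) -> 1010
Step 3: G0=G3|G2=0|1=1 G1=G2&G3=1&0=0 G2=G3|G1=0|0=0 G3=0(const) -> 1000
Step 4: G0=G3|G2=0|0=0 G1=G2&G3=0&0=0 G2=G3|G1=0|0=0 G3=0(const) -> 0000
Step 5: G0=G3|G2=0|0=0 G1=G2&G3=0&0=0 G2=G3|G1=0|0=0 G3=0(const) -> 0000
State from step 5 equals state from step 4 -> cycle length 1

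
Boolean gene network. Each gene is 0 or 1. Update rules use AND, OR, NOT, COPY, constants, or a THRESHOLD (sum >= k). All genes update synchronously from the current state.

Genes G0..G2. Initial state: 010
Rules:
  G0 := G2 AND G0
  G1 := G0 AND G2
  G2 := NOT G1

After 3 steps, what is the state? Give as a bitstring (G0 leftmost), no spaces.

Step 1: G0=G2&G0=0&0=0 G1=G0&G2=0&0=0 G2=NOT G1=NOT 1=0 -> 000
Step 2: G0=G2&G0=0&0=0 G1=G0&G2=0&0=0 G2=NOT G1=NOT 0=1 -> 001
Step 3: G0=G2&G0=1&0=0 G1=G0&G2=0&1=0 G2=NOT G1=NOT 0=1 -> 001

001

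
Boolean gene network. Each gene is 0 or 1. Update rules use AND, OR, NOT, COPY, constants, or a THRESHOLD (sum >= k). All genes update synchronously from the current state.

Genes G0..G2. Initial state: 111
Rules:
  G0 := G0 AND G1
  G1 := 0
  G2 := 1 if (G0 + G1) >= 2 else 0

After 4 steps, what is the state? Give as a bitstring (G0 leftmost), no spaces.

Step 1: G0=G0&G1=1&1=1 G1=0(const) G2=(1+1>=2)=1 -> 101
Step 2: G0=G0&G1=1&0=0 G1=0(const) G2=(1+0>=2)=0 -> 000
Step 3: G0=G0&G1=0&0=0 G1=0(const) G2=(0+0>=2)=0 -> 000
Step 4: G0=G0&G1=0&0=0 G1=0(const) G2=(0+0>=2)=0 -> 000

000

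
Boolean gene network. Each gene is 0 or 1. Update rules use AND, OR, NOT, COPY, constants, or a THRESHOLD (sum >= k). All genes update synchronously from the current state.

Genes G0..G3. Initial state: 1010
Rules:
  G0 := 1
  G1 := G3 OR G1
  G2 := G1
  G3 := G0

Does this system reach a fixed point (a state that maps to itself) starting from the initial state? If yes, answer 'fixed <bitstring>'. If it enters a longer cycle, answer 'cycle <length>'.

Step 0: 1010
Step 1: G0=1(const) G1=G3|G1=0|0=0 G2=G1=0 G3=G0=1 -> 1001
Step 2: G0=1(const) G1=G3|G1=1|0=1 G2=G1=0 G3=G0=1 -> 1101
Step 3: G0=1(const) G1=G3|G1=1|1=1 G2=G1=1 G3=G0=1 -> 1111
Step 4: G0=1(const) G1=G3|G1=1|1=1 G2=G1=1 G3=G0=1 -> 1111
Fixed point reached at step 3: 1111

Answer: fixed 1111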